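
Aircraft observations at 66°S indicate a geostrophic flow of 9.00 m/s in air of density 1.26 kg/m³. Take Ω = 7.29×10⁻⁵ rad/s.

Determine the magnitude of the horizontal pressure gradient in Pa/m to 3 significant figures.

1.51×10⁻³ Pa/m

Coriolis parameter at 66°S:
f = 2Ω sin φ = 2 × 7.29×10⁻⁵ × sin 66° = 1.33×10⁻⁴ s⁻¹
Geostrophic balance rearranged: |∂P/∂n| = f ρ V_g
|∂P/∂n| = 1.33×10⁻⁴ × 1.26 × 9.00 = 1.51×10⁻³ Pa/m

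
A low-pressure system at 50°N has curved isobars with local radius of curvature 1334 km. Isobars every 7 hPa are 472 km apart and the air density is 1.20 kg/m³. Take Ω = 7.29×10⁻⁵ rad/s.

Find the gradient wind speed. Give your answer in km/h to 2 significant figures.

Coriolis parameter at 50°N:
f = 2Ω sin φ = 2 × 7.29×10⁻⁵ × sin 50° = 1.12×10⁻⁴ s⁻¹
Pressure gradient: |∂P/∂n| = 700 Pa / 472000 m = 1.48×10⁻³ Pa/m
Geostrophic speed: V_g = |∂P/∂n|/(fρ) = 1.48×10⁻³/(1.12×10⁻⁴ × 1.20) = 11.1 m/s
Around a low, centrifugal force acts outward with Coriolis, so pressure-gradient force balances both:
(1/ρ)|∂P/∂n| = fV + V²/R  →  V² + fR·V − fR·V_g = 0
With fR = 1.12×10⁻⁴ × 1334×10³ m = 149 m/s:
V = [−fR + √((fR)² + 4 fR V_g)]/2 = [−149 + √(149² + 4×149×11.1)]/2 = 10.3 m/s
Subgeostrophic (V < V_g = 11.1 m/s), as expected around a low.
Converting: 10.3 m/s × 3.6 = 37 km/h

37 km/h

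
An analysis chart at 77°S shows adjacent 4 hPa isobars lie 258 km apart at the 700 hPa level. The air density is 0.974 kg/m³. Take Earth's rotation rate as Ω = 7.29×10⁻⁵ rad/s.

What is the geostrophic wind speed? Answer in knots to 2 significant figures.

22 knots

Coriolis parameter at 77°S:
f = 2Ω sin φ = 2 × 7.29×10⁻⁵ × sin 77° = 1.42×10⁻⁴ s⁻¹
Pressure gradient: |∂P/∂n| = 400 Pa / 258000 m = 1.55×10⁻³ Pa/m
Geostrophic balance (pressure-gradient force = Coriolis force):
V_g = (1/(fρ)) |∂P/∂n| = 1.55×10⁻³ / (1.42×10⁻⁴ × 0.974) = 11.2 m/s
Converting: 11.2 m/s × 1.944 = 22 knots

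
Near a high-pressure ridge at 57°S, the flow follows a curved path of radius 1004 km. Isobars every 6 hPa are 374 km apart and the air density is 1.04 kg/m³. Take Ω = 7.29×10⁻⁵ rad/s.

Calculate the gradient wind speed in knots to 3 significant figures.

27.7 knots

Coriolis parameter at 57°S:
f = 2Ω sin φ = 2 × 7.29×10⁻⁵ × sin 57° = 1.22×10⁻⁴ s⁻¹
Pressure gradient: |∂P/∂n| = 600 Pa / 374000 m = 1.60×10⁻³ Pa/m
Geostrophic speed: V_g = |∂P/∂n|/(fρ) = 1.60×10⁻³/(1.22×10⁻⁴ × 1.04) = 12.6 m/s
Around a high, pressure-gradient force acts outward with centrifugal, so Coriolis balances both:
fV = (1/ρ)|∂P/∂n| + V²/R  →  V² − fR·V + fR·V_g = 0
With fR = 1.22×10⁻⁴ × 1004×10³ m = 123 m/s:
V = [fR − √((fR)² − 4 fR V_g)]/2 = [123 − √(123² − 4×123×12.6)]/2 = 14.3 m/s
Supergeostrophic (V > V_g = 12.6 m/s), as expected around a high.
Converting: 14.3 m/s × 1.944 = 27.7 knots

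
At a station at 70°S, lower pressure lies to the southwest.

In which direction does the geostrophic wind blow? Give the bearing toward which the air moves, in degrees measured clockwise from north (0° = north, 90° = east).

The pressure-gradient force points toward the southwest (bearing 225°).
Geostrophic balance: in the Southern Hemisphere the Coriolis force deflects motion to the left, so the geostrophic wind blows 90° to the left of the pressure-gradient force (low pressure on the right).
Rotating 225° by 90° counterclockwise gives 135° — the wind blows toward the southeast.

135°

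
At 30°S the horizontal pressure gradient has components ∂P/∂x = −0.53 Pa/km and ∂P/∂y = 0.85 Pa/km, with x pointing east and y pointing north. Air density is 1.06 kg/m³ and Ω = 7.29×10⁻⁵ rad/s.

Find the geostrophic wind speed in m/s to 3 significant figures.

13.0 m/s

Coriolis parameter at 30°S:
f = 2Ω sin φ = 2 × 7.29×10⁻⁵ × sin 30° = 7.29×10⁻⁵ s⁻¹
In the Southern Hemisphere f is negative: f = −7.29×10⁻⁵ s⁻¹.
Component geostrophic relations (x east, y north):
u_g = −(1/(fρ)) ∂P/∂y,  v_g = (1/(fρ)) ∂P/∂x
u_g = −(0.85×10⁻³)/(−7.29×10⁻⁵ × 1.06) = 11.0 m/s;  v_g = (−0.53×10⁻³)/(−7.29×10⁻⁵ × 1.06) = 6.86 m/s
|V_g| = √(u_g² + v_g²) = 13.0 m/s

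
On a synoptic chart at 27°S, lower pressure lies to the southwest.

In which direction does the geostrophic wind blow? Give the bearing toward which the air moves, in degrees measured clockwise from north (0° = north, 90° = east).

The pressure-gradient force points toward the southwest (bearing 225°).
Geostrophic balance: in the Southern Hemisphere the Coriolis force deflects motion to the left, so the geostrophic wind blows 90° to the left of the pressure-gradient force (low pressure on the right).
Rotating 225° by 90° counterclockwise gives 135° — the wind blows toward the southeast.

135°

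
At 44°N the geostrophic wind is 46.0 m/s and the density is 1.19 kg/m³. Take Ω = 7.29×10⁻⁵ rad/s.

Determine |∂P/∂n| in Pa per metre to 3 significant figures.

Coriolis parameter at 44°N:
f = 2Ω sin φ = 2 × 7.29×10⁻⁵ × sin 44° = 1.01×10⁻⁴ s⁻¹
Geostrophic balance rearranged: |∂P/∂n| = f ρ V_g
|∂P/∂n| = 1.01×10⁻⁴ × 1.19 × 46.0 = 5.54×10⁻³ Pa/m

5.54×10⁻³ Pa/m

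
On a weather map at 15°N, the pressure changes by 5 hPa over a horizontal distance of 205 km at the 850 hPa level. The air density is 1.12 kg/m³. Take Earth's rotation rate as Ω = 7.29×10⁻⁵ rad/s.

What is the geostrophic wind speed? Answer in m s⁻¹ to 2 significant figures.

Coriolis parameter at 15°N:
f = 2Ω sin φ = 2 × 7.29×10⁻⁵ × sin 15° = 3.77×10⁻⁵ s⁻¹
Pressure gradient: |∂P/∂n| = 500 Pa / 205000 m = 2.44×10⁻³ Pa/m
Geostrophic balance (pressure-gradient force = Coriolis force):
V_g = (1/(fρ)) |∂P/∂n| = 2.44×10⁻³ / (3.77×10⁻⁵ × 1.12) = 57.7 m/s

58 m s⁻¹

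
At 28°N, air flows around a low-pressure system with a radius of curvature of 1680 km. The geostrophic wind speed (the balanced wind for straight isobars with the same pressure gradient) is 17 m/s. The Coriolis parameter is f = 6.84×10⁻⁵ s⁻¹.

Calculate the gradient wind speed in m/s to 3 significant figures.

15.0 m/s

Around a low, centrifugal force acts outward with Coriolis, so pressure-gradient force balances both:
(1/ρ)|∂P/∂n| = fV + V²/R  →  V² + fR·V − fR·V_g = 0
With fR = 6.84×10⁻⁵ × 1680×10³ m = 115 m/s:
V = [−fR + √((fR)² + 4 fR V_g)]/2 = [−115 + √(115² + 4×115×17)]/2 = 15 m/s
Subgeostrophic (V < V_g = 17 m/s), as expected around a low.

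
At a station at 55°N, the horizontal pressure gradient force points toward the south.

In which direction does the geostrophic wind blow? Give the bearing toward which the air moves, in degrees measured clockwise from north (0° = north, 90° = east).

270°

The pressure-gradient force points toward the south (bearing 180°).
Geostrophic balance: in the Northern Hemisphere the Coriolis force deflects motion to the right, so the geostrophic wind blows 90° to the right of the pressure-gradient force (low pressure on the left).
Rotating 180° by 90° clockwise gives 270° — the wind blows toward the west.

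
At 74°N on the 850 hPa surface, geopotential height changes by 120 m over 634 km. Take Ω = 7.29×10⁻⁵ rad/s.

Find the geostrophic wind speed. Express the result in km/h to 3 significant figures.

47.7 km/h

Coriolis parameter at 74°N:
f = 2Ω sin φ = 2 × 7.29×10⁻⁵ × sin 74° = 1.40×10⁻⁴ s⁻¹
Height gradient: |∂Z/∂n| = 120 m / 634000 m = 1.89×10⁻⁴
On a pressure surface, geostrophic balance gives V_g = (g/f)|∂Z/∂n|:
V_g = 9.81 × 1.89×10⁻⁴ / 1.40×10⁻⁴ = 13.2 m/s
Converting: 13.2 m/s × 3.6 = 47.7 km/h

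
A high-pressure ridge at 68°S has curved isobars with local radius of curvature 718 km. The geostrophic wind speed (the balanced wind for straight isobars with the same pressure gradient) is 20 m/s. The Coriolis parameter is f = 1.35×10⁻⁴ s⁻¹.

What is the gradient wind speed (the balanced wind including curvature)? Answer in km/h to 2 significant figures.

100 km/h

Around a high, pressure-gradient force acts outward with centrifugal, so Coriolis balances both:
fV = (1/ρ)|∂P/∂n| + V²/R  →  V² − fR·V + fR·V_g = 0
With fR = 1.35×10⁻⁴ × 718×10³ m = 96.9 m/s:
V = [fR − √((fR)² − 4 fR V_g)]/2 = [96.9 − √(96.9² − 4×96.9×20)]/2 = 28.2 m/s
Supergeostrophic (V > V_g = 20 m/s), as expected around a high.
Converting: 28.2 m/s × 3.6 = 100 km/h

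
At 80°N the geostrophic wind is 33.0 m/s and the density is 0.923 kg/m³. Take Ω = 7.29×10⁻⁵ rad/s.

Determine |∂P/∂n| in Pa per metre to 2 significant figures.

Coriolis parameter at 80°N:
f = 2Ω sin φ = 2 × 7.29×10⁻⁵ × sin 80° = 1.44×10⁻⁴ s⁻¹
Geostrophic balance rearranged: |∂P/∂n| = f ρ V_g
|∂P/∂n| = 1.44×10⁻⁴ × 0.923 × 33.0 = 4.37×10⁻³ Pa/m

4.4×10⁻³ Pa/m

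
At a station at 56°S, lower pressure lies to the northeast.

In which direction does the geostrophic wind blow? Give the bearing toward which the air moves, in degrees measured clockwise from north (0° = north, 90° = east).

315°

The pressure-gradient force points toward the northeast (bearing 045°).
Geostrophic balance: in the Southern Hemisphere the Coriolis force deflects motion to the left, so the geostrophic wind blows 90° to the left of the pressure-gradient force (low pressure on the right).
Rotating 045° by 90° counterclockwise gives 315° — the wind blows toward the northwest.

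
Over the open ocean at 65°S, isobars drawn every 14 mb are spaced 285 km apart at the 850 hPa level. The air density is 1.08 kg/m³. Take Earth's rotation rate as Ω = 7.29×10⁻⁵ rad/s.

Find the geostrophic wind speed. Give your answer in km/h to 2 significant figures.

Coriolis parameter at 65°S:
f = 2Ω sin φ = 2 × 7.29×10⁻⁵ × sin 65° = 1.32×10⁻⁴ s⁻¹
Pressure gradient: |∂P/∂n| = 1400 Pa / 285000 m = 4.91×10⁻³ Pa/m
Geostrophic balance (pressure-gradient force = Coriolis force):
V_g = (1/(fρ)) |∂P/∂n| = 4.91×10⁻³ / (1.32×10⁻⁴ × 1.08) = 34.4 m/s
Converting: 34.4 m/s × 3.6 = 120 km/h

120 km/h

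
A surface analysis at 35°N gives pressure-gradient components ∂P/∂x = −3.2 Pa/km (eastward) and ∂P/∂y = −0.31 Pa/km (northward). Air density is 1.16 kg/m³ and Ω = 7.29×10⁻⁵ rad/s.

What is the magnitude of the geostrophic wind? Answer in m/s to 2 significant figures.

Coriolis parameter at 35°N:
f = 2Ω sin φ = 2 × 7.29×10⁻⁵ × sin 35° = 8.36×10⁻⁵ s⁻¹
Component geostrophic relations (x east, y north):
u_g = −(1/(fρ)) ∂P/∂y,  v_g = (1/(fρ)) ∂P/∂x
u_g = −(−0.31×10⁻³)/(8.36×10⁻⁵ × 1.16) = 3.20 m/s;  v_g = (−3.2×10⁻³)/(8.36×10⁻⁵ × 1.16) = −33.0 m/s
|V_g| = √(u_g² + v_g²) = 33.1 m/s

33 m/s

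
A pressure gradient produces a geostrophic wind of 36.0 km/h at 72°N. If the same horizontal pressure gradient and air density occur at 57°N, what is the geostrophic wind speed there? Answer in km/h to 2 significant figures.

With the same pressure gradient and density, V_g ∝ 1/f ∝ 1/sin φ.
V₂ = V₁ · sin φ₁ / sin φ₂ = 36.0 × sin 72° / sin 57°
V₂ = 36.0 × 0.9511/0.8387 = 41 km/h

41 km/h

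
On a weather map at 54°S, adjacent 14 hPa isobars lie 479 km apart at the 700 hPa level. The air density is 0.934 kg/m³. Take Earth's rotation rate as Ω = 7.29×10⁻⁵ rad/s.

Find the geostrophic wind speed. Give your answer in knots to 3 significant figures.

Coriolis parameter at 54°S:
f = 2Ω sin φ = 2 × 7.29×10⁻⁵ × sin 54° = 1.18×10⁻⁴ s⁻¹
Pressure gradient: |∂P/∂n| = 1400 Pa / 479000 m = 2.92×10⁻³ Pa/m
Geostrophic balance (pressure-gradient force = Coriolis force):
V_g = (1/(fρ)) |∂P/∂n| = 2.92×10⁻³ / (1.18×10⁻⁴ × 0.934) = 26.5 m/s
Converting: 26.5 m/s × 1.944 = 51.6 knots

51.6 knots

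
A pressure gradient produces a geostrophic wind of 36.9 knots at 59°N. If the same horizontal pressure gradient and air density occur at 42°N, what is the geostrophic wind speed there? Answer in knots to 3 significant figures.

With the same pressure gradient and density, V_g ∝ 1/f ∝ 1/sin φ.
V₂ = V₁ · sin φ₁ / sin φ₂ = 36.9 × sin 59° / sin 42°
V₂ = 36.9 × 0.8572/0.6691 = 47.3 knots

47.3 knots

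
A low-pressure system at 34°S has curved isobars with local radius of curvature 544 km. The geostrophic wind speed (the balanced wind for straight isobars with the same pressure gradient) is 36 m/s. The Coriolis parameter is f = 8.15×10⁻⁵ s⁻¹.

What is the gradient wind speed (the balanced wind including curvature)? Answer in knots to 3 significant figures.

Around a low, centrifugal force acts outward with Coriolis, so pressure-gradient force balances both:
(1/ρ)|∂P/∂n| = fV + V²/R  →  V² + fR·V − fR·V_g = 0
With fR = 8.15×10⁻⁵ × 544×10³ m = 44.3 m/s:
V = [−fR + √((fR)² + 4 fR V_g)]/2 = [−44.3 + √(44.3² + 4×44.3×36)]/2 = 23.5 m/s
Subgeostrophic (V < V_g = 36 m/s), as expected around a low.
Converting: 23.5 m/s × 1.944 = 45.7 knots

45.7 knots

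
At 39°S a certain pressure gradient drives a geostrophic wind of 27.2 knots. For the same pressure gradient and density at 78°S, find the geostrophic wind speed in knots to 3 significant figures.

With the same pressure gradient and density, V_g ∝ 1/f ∝ 1/sin φ.
V₂ = V₁ · sin φ₁ / sin φ₂ = 27.2 × sin 39° / sin 78°
V₂ = 27.2 × 0.6293/0.9781 = 17.5 knots

17.5 knots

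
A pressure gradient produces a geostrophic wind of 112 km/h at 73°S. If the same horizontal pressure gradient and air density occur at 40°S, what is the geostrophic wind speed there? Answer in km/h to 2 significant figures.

170 km/h

With the same pressure gradient and density, V_g ∝ 1/f ∝ 1/sin φ.
V₂ = V₁ · sin φ₁ / sin φ₂ = 112 × sin 73° / sin 40°
V₂ = 112 × 0.9563/0.6428 = 170 km/h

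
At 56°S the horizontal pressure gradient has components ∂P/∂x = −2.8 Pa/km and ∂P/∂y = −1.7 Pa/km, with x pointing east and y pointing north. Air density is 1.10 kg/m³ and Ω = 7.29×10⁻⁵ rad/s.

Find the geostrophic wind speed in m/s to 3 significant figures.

24.6 m/s

Coriolis parameter at 56°S:
f = 2Ω sin φ = 2 × 7.29×10⁻⁵ × sin 56° = 1.21×10⁻⁴ s⁻¹
In the Southern Hemisphere f is negative: f = −1.21×10⁻⁴ s⁻¹.
Component geostrophic relations (x east, y north):
u_g = −(1/(fρ)) ∂P/∂y,  v_g = (1/(fρ)) ∂P/∂x
u_g = −(−1.7×10⁻³)/(−1.21×10⁻⁴ × 1.10) = −12.8 m/s;  v_g = (−2.8×10⁻³)/(−1.21×10⁻⁴ × 1.10) = 21.1 m/s
|V_g| = √(u_g² + v_g²) = 24.6 m/s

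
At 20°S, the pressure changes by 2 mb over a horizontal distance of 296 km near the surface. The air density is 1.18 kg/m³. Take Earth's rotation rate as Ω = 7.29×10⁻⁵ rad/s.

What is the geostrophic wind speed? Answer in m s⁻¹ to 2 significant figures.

Coriolis parameter at 20°S:
f = 2Ω sin φ = 2 × 7.29×10⁻⁵ × sin 20° = 4.99×10⁻⁵ s⁻¹
Pressure gradient: |∂P/∂n| = 200 Pa / 296000 m = 6.76×10⁻⁴ Pa/m
Geostrophic balance (pressure-gradient force = Coriolis force):
V_g = (1/(fρ)) |∂P/∂n| = 6.76×10⁻⁴ / (4.99×10⁻⁵ × 1.18) = 11.5 m/s

11 m s⁻¹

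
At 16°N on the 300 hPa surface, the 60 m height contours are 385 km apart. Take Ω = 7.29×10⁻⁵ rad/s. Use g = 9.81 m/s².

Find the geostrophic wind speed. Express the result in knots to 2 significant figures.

Coriolis parameter at 16°N:
f = 2Ω sin φ = 2 × 7.29×10⁻⁵ × sin 16° = 4.02×10⁻⁵ s⁻¹
Height gradient: |∂Z/∂n| = 60 m / 385000 m = 1.56×10⁻⁴
On a pressure surface, geostrophic balance gives V_g = (g/f)|∂Z/∂n|:
V_g = 9.81 × 1.56×10⁻⁴ / 4.02×10⁻⁵ = 38.0 m/s
Converting: 38.0 m/s × 1.944 = 74 knots

74 knots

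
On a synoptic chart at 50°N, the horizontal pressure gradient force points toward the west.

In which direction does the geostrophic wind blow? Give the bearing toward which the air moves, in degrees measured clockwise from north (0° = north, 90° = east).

000°

The pressure-gradient force points toward the west (bearing 270°).
Geostrophic balance: in the Northern Hemisphere the Coriolis force deflects motion to the right, so the geostrophic wind blows 90° to the right of the pressure-gradient force (low pressure on the left).
Rotating 270° by 90° clockwise gives 000° — the wind blows toward the north.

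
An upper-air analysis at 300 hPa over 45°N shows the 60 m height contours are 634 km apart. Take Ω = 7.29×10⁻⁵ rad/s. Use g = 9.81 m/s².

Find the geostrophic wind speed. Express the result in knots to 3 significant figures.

17.5 knots

Coriolis parameter at 45°N:
f = 2Ω sin φ = 2 × 7.29×10⁻⁵ × sin 45° = 1.03×10⁻⁴ s⁻¹
Height gradient: |∂Z/∂n| = 60 m / 634000 m = 9.46×10⁻⁵
On a pressure surface, geostrophic balance gives V_g = (g/f)|∂Z/∂n|:
V_g = 9.81 × 9.46×10⁻⁵ / 1.03×10⁻⁴ = 9.01 m/s
Converting: 9.01 m/s × 1.944 = 17.5 knots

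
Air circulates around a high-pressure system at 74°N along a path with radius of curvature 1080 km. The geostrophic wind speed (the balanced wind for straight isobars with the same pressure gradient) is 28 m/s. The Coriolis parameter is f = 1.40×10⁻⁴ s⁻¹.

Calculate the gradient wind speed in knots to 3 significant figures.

Around a high, pressure-gradient force acts outward with centrifugal, so Coriolis balances both:
fV = (1/ρ)|∂P/∂n| + V²/R  →  V² − fR·V + fR·V_g = 0
With fR = 1.40×10⁻⁴ × 1080×10³ m = 151 m/s:
V = [fR − √((fR)² − 4 fR V_g)]/2 = [151 − √(151² − 4×151×28)]/2 = 37.1 m/s
Supergeostrophic (V > V_g = 28 m/s), as expected around a high.
Converting: 37.1 m/s × 1.944 = 72.1 knots

72.1 knots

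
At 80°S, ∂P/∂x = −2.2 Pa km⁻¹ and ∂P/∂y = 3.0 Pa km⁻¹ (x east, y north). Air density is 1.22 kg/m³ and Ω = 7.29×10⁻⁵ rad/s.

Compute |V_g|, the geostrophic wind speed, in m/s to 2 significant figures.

Coriolis parameter at 80°S:
f = 2Ω sin φ = 2 × 7.29×10⁻⁵ × sin 80° = 1.44×10⁻⁴ s⁻¹
In the Southern Hemisphere f is negative: f = −1.44×10⁻⁴ s⁻¹.
Component geostrophic relations (x east, y north):
u_g = −(1/(fρ)) ∂P/∂y,  v_g = (1/(fρ)) ∂P/∂x
u_g = −(3.0×10⁻³)/(−1.44×10⁻⁴ × 1.22) = 17.1 m/s;  v_g = (−2.2×10⁻³)/(−1.44×10⁻⁴ × 1.22) = 12.6 m/s
|V_g| = √(u_g² + v_g²) = 21.2 m/s

21 m/s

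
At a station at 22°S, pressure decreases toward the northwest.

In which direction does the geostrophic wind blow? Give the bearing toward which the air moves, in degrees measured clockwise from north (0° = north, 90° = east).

225°

The pressure-gradient force points toward the northwest (bearing 315°).
Geostrophic balance: in the Southern Hemisphere the Coriolis force deflects motion to the left, so the geostrophic wind blows 90° to the left of the pressure-gradient force (low pressure on the right).
Rotating 315° by 90° counterclockwise gives 225° — the wind blows toward the southwest.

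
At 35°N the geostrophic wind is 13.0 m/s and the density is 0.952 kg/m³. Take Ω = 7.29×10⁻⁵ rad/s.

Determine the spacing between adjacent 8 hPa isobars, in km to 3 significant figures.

773 km

Coriolis parameter at 35°N:
f = 2Ω sin φ = 2 × 7.29×10⁻⁵ × sin 35° = 8.36×10⁻⁵ s⁻¹
Geostrophic balance rearranged: |∂P/∂n| = f ρ V_g
|∂P/∂n| = 8.36×10⁻⁵ × 0.952 × 13.0 = 1.03×10⁻³ Pa/m
Isobar spacing: Δn = ΔP/|∂P/∂n| = 800 Pa / 1.03×10⁻³ Pa/m = 772967 m ≈ 773 km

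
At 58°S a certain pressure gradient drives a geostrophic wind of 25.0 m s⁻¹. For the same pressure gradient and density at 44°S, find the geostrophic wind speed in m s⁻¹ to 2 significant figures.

With the same pressure gradient and density, V_g ∝ 1/f ∝ 1/sin φ.
V₂ = V₁ · sin φ₁ / sin φ₂ = 25.0 × sin 58° / sin 44°
V₂ = 25.0 × 0.8480/0.6947 = 31 m s⁻¹

31 m s⁻¹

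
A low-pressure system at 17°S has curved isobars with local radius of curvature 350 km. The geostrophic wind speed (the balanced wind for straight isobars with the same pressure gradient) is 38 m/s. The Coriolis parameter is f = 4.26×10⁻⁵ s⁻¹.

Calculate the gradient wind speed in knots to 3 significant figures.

34.0 knots

Around a low, centrifugal force acts outward with Coriolis, so pressure-gradient force balances both:
(1/ρ)|∂P/∂n| = fV + V²/R  →  V² + fR·V − fR·V_g = 0
With fR = 4.26×10⁻⁵ × 350×10³ m = 14.9 m/s:
V = [−fR + √((fR)² + 4 fR V_g)]/2 = [−14.9 + √(14.9² + 4×14.9×38)]/2 = 17.5 m/s
Subgeostrophic (V < V_g = 38 m/s), as expected around a low.
Converting: 17.5 m/s × 1.944 = 34.0 knots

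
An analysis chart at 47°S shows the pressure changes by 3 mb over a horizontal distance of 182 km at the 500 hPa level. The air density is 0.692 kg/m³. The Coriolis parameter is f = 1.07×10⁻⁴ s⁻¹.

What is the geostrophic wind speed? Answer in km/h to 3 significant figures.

80.1 km/h

Pressure gradient: |∂P/∂n| = 300 Pa / 182000 m = 1.65×10⁻³ Pa/m
Geostrophic balance (pressure-gradient force = Coriolis force):
V_g = (1/(fρ)) |∂P/∂n| = 1.65×10⁻³ / (1.07×10⁻⁴ × 0.692) = 22.3 m/s
Converting: 22.3 m/s × 3.6 = 80.1 km/h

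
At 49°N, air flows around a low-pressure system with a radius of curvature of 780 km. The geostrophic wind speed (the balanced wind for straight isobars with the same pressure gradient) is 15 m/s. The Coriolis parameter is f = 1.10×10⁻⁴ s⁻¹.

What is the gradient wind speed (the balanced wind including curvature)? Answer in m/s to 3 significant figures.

13.0 m/s

Around a low, centrifugal force acts outward with Coriolis, so pressure-gradient force balances both:
(1/ρ)|∂P/∂n| = fV + V²/R  →  V² + fR·V − fR·V_g = 0
With fR = 1.10×10⁻⁴ × 780×10³ m = 85.8 m/s:
V = [−fR + √((fR)² + 4 fR V_g)]/2 = [−85.8 + √(85.8² + 4×85.8×15)]/2 = 13 m/s
Subgeostrophic (V < V_g = 15 m/s), as expected around a low.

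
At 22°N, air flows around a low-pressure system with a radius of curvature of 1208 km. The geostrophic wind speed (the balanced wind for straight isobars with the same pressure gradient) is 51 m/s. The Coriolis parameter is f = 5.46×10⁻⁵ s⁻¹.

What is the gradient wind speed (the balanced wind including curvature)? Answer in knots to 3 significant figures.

65.6 knots

Around a low, centrifugal force acts outward with Coriolis, so pressure-gradient force balances both:
(1/ρ)|∂P/∂n| = fV + V²/R  →  V² + fR·V − fR·V_g = 0
With fR = 5.46×10⁻⁵ × 1208×10³ m = 66.0 m/s:
V = [−fR + √((fR)² + 4 fR V_g)]/2 = [−66.0 + √(66.0² + 4×66.0×51)]/2 = 33.7 m/s
Subgeostrophic (V < V_g = 51 m/s), as expected around a low.
Converting: 33.7 m/s × 1.944 = 65.6 knots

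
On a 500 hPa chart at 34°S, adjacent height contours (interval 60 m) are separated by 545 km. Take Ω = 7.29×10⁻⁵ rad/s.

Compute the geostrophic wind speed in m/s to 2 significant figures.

13 m/s

Coriolis parameter at 34°S:
f = 2Ω sin φ = 2 × 7.29×10⁻⁵ × sin 34° = 8.15×10⁻⁵ s⁻¹
Height gradient: |∂Z/∂n| = 60 m / 545000 m = 1.10×10⁻⁴
On a pressure surface, geostrophic balance gives V_g = (g/f)|∂Z/∂n|:
V_g = 9.81 × 1.10×10⁻⁴ / 8.15×10⁻⁵ = 13.2 m/s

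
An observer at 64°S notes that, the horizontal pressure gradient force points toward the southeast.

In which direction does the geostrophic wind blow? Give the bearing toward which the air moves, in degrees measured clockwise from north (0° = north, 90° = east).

The pressure-gradient force points toward the southeast (bearing 135°).
Geostrophic balance: in the Southern Hemisphere the Coriolis force deflects motion to the left, so the geostrophic wind blows 90° to the left of the pressure-gradient force (low pressure on the right).
Rotating 135° by 90° counterclockwise gives 045° — the wind blows toward the northeast.

045°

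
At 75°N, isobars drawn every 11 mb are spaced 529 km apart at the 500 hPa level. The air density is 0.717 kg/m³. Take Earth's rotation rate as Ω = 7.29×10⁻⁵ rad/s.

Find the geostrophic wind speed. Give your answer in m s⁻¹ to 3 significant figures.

Coriolis parameter at 75°N:
f = 2Ω sin φ = 2 × 7.29×10⁻⁵ × sin 75° = 1.41×10⁻⁴ s⁻¹
Pressure gradient: |∂P/∂n| = 1100 Pa / 529000 m = 2.08×10⁻³ Pa/m
Geostrophic balance (pressure-gradient force = Coriolis force):
V_g = (1/(fρ)) |∂P/∂n| = 2.08×10⁻³ / (1.41×10⁻⁴ × 0.717) = 20.6 m/s

20.6 m s⁻¹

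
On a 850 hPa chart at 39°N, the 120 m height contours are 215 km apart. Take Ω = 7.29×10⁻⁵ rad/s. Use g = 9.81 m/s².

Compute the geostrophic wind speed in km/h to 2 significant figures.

210 km/h

Coriolis parameter at 39°N:
f = 2Ω sin φ = 2 × 7.29×10⁻⁵ × sin 39° = 9.18×10⁻⁵ s⁻¹
Height gradient: |∂Z/∂n| = 120 m / 215000 m = 5.58×10⁻⁴
On a pressure surface, geostrophic balance gives V_g = (g/f)|∂Z/∂n|:
V_g = 9.81 × 5.58×10⁻⁴ / 9.18×10⁻⁵ = 59.7 m/s
Converting: 59.7 m/s × 3.6 = 210 km/h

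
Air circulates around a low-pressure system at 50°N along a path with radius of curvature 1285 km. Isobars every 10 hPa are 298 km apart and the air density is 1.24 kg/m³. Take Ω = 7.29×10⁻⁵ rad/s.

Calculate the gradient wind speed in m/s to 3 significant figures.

21.1 m/s

Coriolis parameter at 50°N:
f = 2Ω sin φ = 2 × 7.29×10⁻⁵ × sin 50° = 1.12×10⁻⁴ s⁻¹
Pressure gradient: |∂P/∂n| = 1000 Pa / 298000 m = 3.36×10⁻³ Pa/m
Geostrophic speed: V_g = |∂P/∂n|/(fρ) = 3.36×10⁻³/(1.12×10⁻⁴ × 1.24) = 24.2 m/s
Around a low, centrifugal force acts outward with Coriolis, so pressure-gradient force balances both:
(1/ρ)|∂P/∂n| = fV + V²/R  →  V² + fR·V − fR·V_g = 0
With fR = 1.12×10⁻⁴ × 1285×10³ m = 144 m/s:
V = [−fR + √((fR)² + 4 fR V_g)]/2 = [−144 + √(144² + 4×144×24.2)]/2 = 21.1 m/s
Subgeostrophic (V < V_g = 24.2 m/s), as expected around a low.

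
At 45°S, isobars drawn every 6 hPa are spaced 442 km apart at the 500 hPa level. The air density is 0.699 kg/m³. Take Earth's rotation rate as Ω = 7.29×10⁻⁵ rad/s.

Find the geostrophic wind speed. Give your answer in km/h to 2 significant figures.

Coriolis parameter at 45°S:
f = 2Ω sin φ = 2 × 7.29×10⁻⁵ × sin 45° = 1.03×10⁻⁴ s⁻¹
Pressure gradient: |∂P/∂n| = 600 Pa / 442000 m = 1.36×10⁻³ Pa/m
Geostrophic balance (pressure-gradient force = Coriolis force):
V_g = (1/(fρ)) |∂P/∂n| = 1.36×10⁻³ / (1.03×10⁻⁴ × 0.699) = 18.8 m/s
Converting: 18.8 m/s × 3.6 = 68 km/h

68 km/h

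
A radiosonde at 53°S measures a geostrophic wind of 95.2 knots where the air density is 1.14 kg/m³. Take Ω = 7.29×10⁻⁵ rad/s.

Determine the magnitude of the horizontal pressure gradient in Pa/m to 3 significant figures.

6.50×10⁻³ Pa/m

Coriolis parameter at 53°S:
f = 2Ω sin φ = 2 × 7.29×10⁻⁵ × sin 53° = 1.16×10⁻⁴ s⁻¹
Wind speed in SI: 95.2 knots = 49.0 m/s
Geostrophic balance rearranged: |∂P/∂n| = f ρ V_g
|∂P/∂n| = 1.16×10⁻⁴ × 1.14 × 49.0 = 6.50×10⁻³ Pa/m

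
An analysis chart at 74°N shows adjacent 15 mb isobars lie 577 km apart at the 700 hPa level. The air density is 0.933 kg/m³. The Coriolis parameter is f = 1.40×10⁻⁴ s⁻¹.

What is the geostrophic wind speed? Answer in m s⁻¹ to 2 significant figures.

Pressure gradient: |∂P/∂n| = 1500 Pa / 577000 m = 2.60×10⁻³ Pa/m
Geostrophic balance (pressure-gradient force = Coriolis force):
V_g = (1/(fρ)) |∂P/∂n| = 2.60×10⁻³ / (1.40×10⁻⁴ × 0.933) = 19.9 m/s

20 m s⁻¹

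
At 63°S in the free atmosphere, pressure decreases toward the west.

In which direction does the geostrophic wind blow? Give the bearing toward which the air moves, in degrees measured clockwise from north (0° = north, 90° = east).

The pressure-gradient force points toward the west (bearing 270°).
Geostrophic balance: in the Southern Hemisphere the Coriolis force deflects motion to the left, so the geostrophic wind blows 90° to the left of the pressure-gradient force (low pressure on the right).
Rotating 270° by 90° counterclockwise gives 180° — the wind blows toward the south.

180°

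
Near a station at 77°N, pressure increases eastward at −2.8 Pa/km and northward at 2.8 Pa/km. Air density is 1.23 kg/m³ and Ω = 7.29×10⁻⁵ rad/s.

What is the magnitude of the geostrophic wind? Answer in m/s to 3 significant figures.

Coriolis parameter at 77°N:
f = 2Ω sin φ = 2 × 7.29×10⁻⁵ × sin 77° = 1.42×10⁻⁴ s⁻¹
Component geostrophic relations (x east, y north):
u_g = −(1/(fρ)) ∂P/∂y,  v_g = (1/(fρ)) ∂P/∂x
u_g = −(2.8×10⁻³)/(1.42×10⁻⁴ × 1.23) = −16.0 m/s;  v_g = (−2.8×10⁻³)/(1.42×10⁻⁴ × 1.23) = −16.0 m/s
|V_g| = √(u_g² + v_g²) = 22.7 m/s

22.7 m/s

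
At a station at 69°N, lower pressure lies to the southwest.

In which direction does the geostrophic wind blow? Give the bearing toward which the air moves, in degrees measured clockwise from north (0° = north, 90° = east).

The pressure-gradient force points toward the southwest (bearing 225°).
Geostrophic balance: in the Northern Hemisphere the Coriolis force deflects motion to the right, so the geostrophic wind blows 90° to the right of the pressure-gradient force (low pressure on the left).
Rotating 225° by 90° clockwise gives 315° — the wind blows toward the northwest.

315°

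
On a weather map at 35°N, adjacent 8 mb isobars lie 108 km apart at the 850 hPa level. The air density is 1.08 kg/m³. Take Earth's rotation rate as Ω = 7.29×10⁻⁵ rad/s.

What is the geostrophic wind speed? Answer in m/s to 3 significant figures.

Coriolis parameter at 35°N:
f = 2Ω sin φ = 2 × 7.29×10⁻⁵ × sin 35° = 8.36×10⁻⁵ s⁻¹
Pressure gradient: |∂P/∂n| = 800 Pa / 108000 m = 7.41×10⁻³ Pa/m
Geostrophic balance (pressure-gradient force = Coriolis force):
V_g = (1/(fρ)) |∂P/∂n| = 7.41×10⁻³ / (8.36×10⁻⁵ × 1.08) = 82.0 m/s

82.0 m/s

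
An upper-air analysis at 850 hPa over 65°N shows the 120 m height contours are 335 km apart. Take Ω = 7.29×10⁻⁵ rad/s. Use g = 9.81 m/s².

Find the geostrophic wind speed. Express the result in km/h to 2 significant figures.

Coriolis parameter at 65°N:
f = 2Ω sin φ = 2 × 7.29×10⁻⁵ × sin 65° = 1.32×10⁻⁴ s⁻¹
Height gradient: |∂Z/∂n| = 120 m / 335000 m = 3.58×10⁻⁴
On a pressure surface, geostrophic balance gives V_g = (g/f)|∂Z/∂n|:
V_g = 9.81 × 3.58×10⁻⁴ / 1.32×10⁻⁴ = 26.6 m/s
Converting: 26.6 m/s × 3.6 = 96 km/h

96 km/h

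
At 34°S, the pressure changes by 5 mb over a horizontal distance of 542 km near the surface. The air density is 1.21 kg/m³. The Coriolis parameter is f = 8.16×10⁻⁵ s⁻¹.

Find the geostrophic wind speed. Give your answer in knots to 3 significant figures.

18.2 knots

Pressure gradient: |∂P/∂n| = 500 Pa / 542000 m = 9.23×10⁻⁴ Pa/m
Geostrophic balance (pressure-gradient force = Coriolis force):
V_g = (1/(fρ)) |∂P/∂n| = 9.23×10⁻⁴ / (8.16×10⁻⁵ × 1.21) = 9.34 m/s
Converting: 9.34 m/s × 1.944 = 18.2 knots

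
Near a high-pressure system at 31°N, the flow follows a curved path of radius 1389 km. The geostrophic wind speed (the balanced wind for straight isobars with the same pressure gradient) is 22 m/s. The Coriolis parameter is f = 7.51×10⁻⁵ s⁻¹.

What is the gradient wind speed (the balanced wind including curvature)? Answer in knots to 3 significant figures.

Around a high, pressure-gradient force acts outward with centrifugal, so Coriolis balances both:
fV = (1/ρ)|∂P/∂n| + V²/R  →  V² − fR·V + fR·V_g = 0
With fR = 7.51×10⁻⁵ × 1389×10³ m = 104 m/s:
V = [fR − √((fR)² − 4 fR V_g)]/2 = [104 − √(104² − 4×104×22)]/2 = 31.5 m/s
Supergeostrophic (V > V_g = 22 m/s), as expected around a high.
Converting: 31.5 m/s × 1.944 = 61.3 knots

61.3 knots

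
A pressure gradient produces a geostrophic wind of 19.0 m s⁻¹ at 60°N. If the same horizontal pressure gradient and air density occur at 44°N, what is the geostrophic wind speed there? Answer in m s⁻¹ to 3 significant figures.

23.7 m s⁻¹

With the same pressure gradient and density, V_g ∝ 1/f ∝ 1/sin φ.
V₂ = V₁ · sin φ₁ / sin φ₂ = 19.0 × sin 60° / sin 44°
V₂ = 19.0 × 0.8660/0.6947 = 23.7 m s⁻¹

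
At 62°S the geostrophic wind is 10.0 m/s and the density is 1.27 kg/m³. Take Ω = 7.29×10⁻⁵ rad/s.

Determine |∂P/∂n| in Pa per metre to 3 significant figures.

1.63×10⁻³ Pa/m

Coriolis parameter at 62°S:
f = 2Ω sin φ = 2 × 7.29×10⁻⁵ × sin 62° = 1.29×10⁻⁴ s⁻¹
Geostrophic balance rearranged: |∂P/∂n| = f ρ V_g
|∂P/∂n| = 1.29×10⁻⁴ × 1.27 × 10.0 = 1.63×10⁻³ Pa/m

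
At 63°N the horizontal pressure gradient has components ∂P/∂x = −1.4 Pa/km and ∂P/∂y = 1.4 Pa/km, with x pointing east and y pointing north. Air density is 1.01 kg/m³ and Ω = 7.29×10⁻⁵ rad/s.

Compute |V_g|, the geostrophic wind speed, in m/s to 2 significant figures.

15 m/s

Coriolis parameter at 63°N:
f = 2Ω sin φ = 2 × 7.29×10⁻⁵ × sin 63° = 1.30×10⁻⁴ s⁻¹
Component geostrophic relations (x east, y north):
u_g = −(1/(fρ)) ∂P/∂y,  v_g = (1/(fρ)) ∂P/∂x
u_g = −(1.4×10⁻³)/(1.30×10⁻⁴ × 1.01) = −10.7 m/s;  v_g = (−1.4×10⁻³)/(1.30×10⁻⁴ × 1.01) = −10.7 m/s
|V_g| = √(u_g² + v_g²) = 15.1 m/s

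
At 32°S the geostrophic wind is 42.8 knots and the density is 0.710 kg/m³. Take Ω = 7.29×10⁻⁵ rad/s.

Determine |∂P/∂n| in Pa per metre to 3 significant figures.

1.21×10⁻³ Pa/m

Coriolis parameter at 32°S:
f = 2Ω sin φ = 2 × 7.29×10⁻⁵ × sin 32° = 7.73×10⁻⁵ s⁻¹
Wind speed in SI: 42.8 knots = 22.0 m/s
Geostrophic balance rearranged: |∂P/∂n| = f ρ V_g
|∂P/∂n| = 7.73×10⁻⁵ × 0.710 × 22.0 = 1.21×10⁻³ Pa/m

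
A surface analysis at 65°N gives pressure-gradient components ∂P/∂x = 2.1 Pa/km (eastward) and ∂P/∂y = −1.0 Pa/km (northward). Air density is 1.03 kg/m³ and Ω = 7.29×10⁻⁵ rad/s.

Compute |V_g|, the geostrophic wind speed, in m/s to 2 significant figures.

Coriolis parameter at 65°N:
f = 2Ω sin φ = 2 × 7.29×10⁻⁵ × sin 65° = 1.32×10⁻⁴ s⁻¹
Component geostrophic relations (x east, y north):
u_g = −(1/(fρ)) ∂P/∂y,  v_g = (1/(fρ)) ∂P/∂x
u_g = −(−1.0×10⁻³)/(1.32×10⁻⁴ × 1.03) = 7.35 m/s;  v_g = (2.1×10⁻³)/(1.32×10⁻⁴ × 1.03) = 15.4 m/s
|V_g| = √(u_g² + v_g²) = 17.1 m/s

17 m/s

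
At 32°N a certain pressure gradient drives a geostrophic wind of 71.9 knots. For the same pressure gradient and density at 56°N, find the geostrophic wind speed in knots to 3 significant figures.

With the same pressure gradient and density, V_g ∝ 1/f ∝ 1/sin φ.
V₂ = V₁ · sin φ₁ / sin φ₂ = 71.9 × sin 32° / sin 56°
V₂ = 71.9 × 0.5299/0.8290 = 46.0 knots

46.0 knots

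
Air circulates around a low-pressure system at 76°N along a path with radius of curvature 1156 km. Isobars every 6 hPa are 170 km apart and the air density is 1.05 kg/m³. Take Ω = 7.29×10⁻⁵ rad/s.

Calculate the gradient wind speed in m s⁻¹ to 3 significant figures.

21.1 m s⁻¹

Coriolis parameter at 76°N:
f = 2Ω sin φ = 2 × 7.29×10⁻⁵ × sin 76° = 1.41×10⁻⁴ s⁻¹
Pressure gradient: |∂P/∂n| = 600 Pa / 170000 m = 3.53×10⁻³ Pa/m
Geostrophic speed: V_g = |∂P/∂n|/(fρ) = 3.53×10⁻³/(1.41×10⁻⁴ × 1.05) = 23.8 m/s
Around a low, centrifugal force acts outward with Coriolis, so pressure-gradient force balances both:
(1/ρ)|∂P/∂n| = fV + V²/R  →  V² + fR·V − fR·V_g = 0
With fR = 1.41×10⁻⁴ × 1156×10³ m = 164 m/s:
V = [−fR + √((fR)² + 4 fR V_g)]/2 = [−164 + √(164² + 4×164×23.8)]/2 = 21.1 m/s
Subgeostrophic (V < V_g = 23.8 m/s), as expected around a low.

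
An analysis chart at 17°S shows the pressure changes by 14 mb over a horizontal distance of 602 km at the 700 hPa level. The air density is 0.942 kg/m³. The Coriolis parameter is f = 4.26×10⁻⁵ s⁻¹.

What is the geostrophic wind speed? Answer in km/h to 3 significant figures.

209 km/h

Pressure gradient: |∂P/∂n| = 1400 Pa / 602000 m = 2.33×10⁻³ Pa/m
Geostrophic balance (pressure-gradient force = Coriolis force):
V_g = (1/(fρ)) |∂P/∂n| = 2.33×10⁻³ / (4.26×10⁻⁵ × 0.942) = 58.0 m/s
Converting: 58.0 m/s × 3.6 = 209 km/h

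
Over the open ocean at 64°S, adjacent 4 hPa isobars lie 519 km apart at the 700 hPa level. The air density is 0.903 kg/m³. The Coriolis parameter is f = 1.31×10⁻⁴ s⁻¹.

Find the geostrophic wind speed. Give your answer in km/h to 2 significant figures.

23 km/h

Pressure gradient: |∂P/∂n| = 400 Pa / 519000 m = 7.71×10⁻⁴ Pa/m
Geostrophic balance (pressure-gradient force = Coriolis force):
V_g = (1/(fρ)) |∂P/∂n| = 7.71×10⁻⁴ / (1.31×10⁻⁴ × 0.903) = 6.52 m/s
Converting: 6.52 m/s × 3.6 = 23 km/h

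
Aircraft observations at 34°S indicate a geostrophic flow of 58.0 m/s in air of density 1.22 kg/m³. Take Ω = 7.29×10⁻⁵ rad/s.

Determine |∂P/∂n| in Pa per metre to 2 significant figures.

5.8×10⁻³ Pa/m

Coriolis parameter at 34°S:
f = 2Ω sin φ = 2 × 7.29×10⁻⁵ × sin 34° = 8.15×10⁻⁵ s⁻¹
Geostrophic balance rearranged: |∂P/∂n| = f ρ V_g
|∂P/∂n| = 8.15×10⁻⁵ × 1.22 × 58.0 = 5.77×10⁻³ Pa/m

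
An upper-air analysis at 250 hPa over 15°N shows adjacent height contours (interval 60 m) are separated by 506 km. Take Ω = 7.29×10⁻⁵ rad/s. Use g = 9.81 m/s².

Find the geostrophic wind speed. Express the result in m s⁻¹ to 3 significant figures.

Coriolis parameter at 15°N:
f = 2Ω sin φ = 2 × 7.29×10⁻⁵ × sin 15° = 3.77×10⁻⁵ s⁻¹
Height gradient: |∂Z/∂n| = 60 m / 506000 m = 1.19×10⁻⁴
On a pressure surface, geostrophic balance gives V_g = (g/f)|∂Z/∂n|:
V_g = 9.81 × 1.19×10⁻⁴ / 3.77×10⁻⁵ = 30.8 m/s

30.8 m s⁻¹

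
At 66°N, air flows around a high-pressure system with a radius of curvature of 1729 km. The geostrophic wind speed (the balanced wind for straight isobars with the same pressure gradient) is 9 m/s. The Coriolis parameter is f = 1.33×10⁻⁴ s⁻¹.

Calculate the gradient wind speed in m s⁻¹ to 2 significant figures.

9.4 m s⁻¹

Around a high, pressure-gradient force acts outward with centrifugal, so Coriolis balances both:
fV = (1/ρ)|∂P/∂n| + V²/R  →  V² − fR·V + fR·V_g = 0
With fR = 1.33×10⁻⁴ × 1729×10³ m = 230 m/s:
V = [fR − √((fR)² − 4 fR V_g)]/2 = [230 − √(230² − 4×230×9)]/2 = 9.38 m/s
Supergeostrophic (V > V_g = 9 m/s), as expected around a high.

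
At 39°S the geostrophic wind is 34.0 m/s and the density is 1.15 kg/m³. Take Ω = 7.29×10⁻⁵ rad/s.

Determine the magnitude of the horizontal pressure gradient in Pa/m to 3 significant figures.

Coriolis parameter at 39°S:
f = 2Ω sin φ = 2 × 7.29×10⁻⁵ × sin 39° = 9.18×10⁻⁵ s⁻¹
Geostrophic balance rearranged: |∂P/∂n| = f ρ V_g
|∂P/∂n| = 9.18×10⁻⁵ × 1.15 × 34.0 = 3.59×10⁻³ Pa/m

3.59×10⁻³ Pa/m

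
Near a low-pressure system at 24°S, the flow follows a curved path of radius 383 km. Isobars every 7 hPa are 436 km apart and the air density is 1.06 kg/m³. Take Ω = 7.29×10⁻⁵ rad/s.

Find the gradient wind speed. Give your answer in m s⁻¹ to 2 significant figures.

Coriolis parameter at 24°S:
f = 2Ω sin φ = 2 × 7.29×10⁻⁵ × sin 24° = 5.93×10⁻⁵ s⁻¹
Pressure gradient: |∂P/∂n| = 700 Pa / 436000 m = 1.61×10⁻³ Pa/m
Geostrophic speed: V_g = |∂P/∂n|/(fρ) = 1.61×10⁻³/(5.93×10⁻⁵ × 1.06) = 25.5 m/s
Around a low, centrifugal force acts outward with Coriolis, so pressure-gradient force balances both:
(1/ρ)|∂P/∂n| = fV + V²/R  →  V² + fR·V − fR·V_g = 0
With fR = 5.93×10⁻⁵ × 383×10³ m = 22.7 m/s:
V = [−fR + √((fR)² + 4 fR V_g)]/2 = [−22.7 + √(22.7² + 4×22.7×25.5)]/2 = 15.3 m/s
Subgeostrophic (V < V_g = 25.5 m/s), as expected around a low.

15 m s⁻¹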